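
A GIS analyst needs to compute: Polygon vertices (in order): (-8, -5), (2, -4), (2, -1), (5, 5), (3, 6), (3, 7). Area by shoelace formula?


Shoelace sum: ((-8)*(-4) - 2*(-5)) + (2*(-1) - 2*(-4)) + (2*5 - 5*(-1)) + (5*6 - 3*5) + (3*7 - 3*6) + (3*(-5) - (-8)*7)
= 122
Area = |122|/2 = 61

61


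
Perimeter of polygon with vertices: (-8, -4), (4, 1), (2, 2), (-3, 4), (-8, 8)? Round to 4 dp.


Sides: (-8, -4)->(4, 1): sqrt(169) = 13, (4, 1)->(2, 2): sqrt(5) = 2.236068, (2, 2)->(-3, 4): sqrt(29) = 5.385165, (-3, 4)->(-8, 8): sqrt(41) = 6.403124, (-8, 8)->(-8, -4): sqrt(144) = 12
Sum = 39.024357
Perimeter = 39.0244

39.0244


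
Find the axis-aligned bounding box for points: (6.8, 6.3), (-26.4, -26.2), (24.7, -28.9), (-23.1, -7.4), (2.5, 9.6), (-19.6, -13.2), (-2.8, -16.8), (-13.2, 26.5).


x range: [-26.4, 24.7]
y range: [-28.9, 26.5]
Bounding box: (-26.4,-28.9) to (24.7,26.5)

(-26.4,-28.9) to (24.7,26.5)


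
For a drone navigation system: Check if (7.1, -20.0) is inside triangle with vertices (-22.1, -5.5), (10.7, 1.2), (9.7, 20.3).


Cross products: AB x AP = -671.24, BC x BP = 89.96, CA x CP = 1214.46
All same sign? no

No, outside


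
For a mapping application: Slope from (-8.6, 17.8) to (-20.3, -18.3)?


slope = (y2-y1)/(x2-x1) = ((-18.3)-17.8)/((-20.3)-(-8.6)) = (-36.1)/(-11.7) = 3.0855

3.0855


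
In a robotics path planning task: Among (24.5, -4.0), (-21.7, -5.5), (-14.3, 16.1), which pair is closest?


d(P0,P1) = 46.2243, d(P0,P2) = 43.6973, d(P1,P2) = 22.8324
Closest: P1 and P2

Closest pair: (-21.7, -5.5) and (-14.3, 16.1), distance = 22.8324


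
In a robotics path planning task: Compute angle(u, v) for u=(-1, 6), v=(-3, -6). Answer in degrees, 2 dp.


u.v = -33, |u| = sqrt(37) = 6.0828, |v| = sqrt(45) = 6.7082
cos(theta) = u.v/(|u||v|) = -33/sqrt(1665) = -0.808736
theta = acos(-0.808736) = 143.97 degrees

143.97 degrees


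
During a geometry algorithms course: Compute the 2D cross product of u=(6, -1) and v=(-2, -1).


u x v = u_x*v_y - u_y*v_x = 6*(-1) - (-1)*(-2)
= (-6) - 2 = -8

-8


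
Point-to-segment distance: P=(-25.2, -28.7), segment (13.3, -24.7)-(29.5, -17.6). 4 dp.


Project P onto AB: t = 0 (clamped to [0,1])
Closest point on segment: (13.3, -24.7)
Distance: 38.7072

38.7072


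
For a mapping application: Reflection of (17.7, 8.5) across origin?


Reflection over origin: (x,y) -> (-x,-y)
(17.7, 8.5) -> (-17.7, -8.5)

(-17.7, -8.5)


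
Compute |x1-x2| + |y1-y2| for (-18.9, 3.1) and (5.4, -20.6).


|(-18.9)-5.4| + |3.1-(-20.6)| = 24.3 + 23.7 = 48

48


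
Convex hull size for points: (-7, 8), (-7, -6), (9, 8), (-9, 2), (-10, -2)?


Convex hull vertices (CCW): (-10, -2), (-7, -6), (9, 8), (-7, 8), (-9, 2)
Count = 5

5


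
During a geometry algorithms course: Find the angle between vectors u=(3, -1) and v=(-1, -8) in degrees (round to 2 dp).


u.v = 5, |u| = sqrt(10) = 3.1623, |v| = sqrt(65) = 8.0623
cos(theta) = u.v/(|u||v|) = 5/sqrt(650) = 0.196116
theta = acos(0.196116) = 78.69 degrees

78.69 degrees


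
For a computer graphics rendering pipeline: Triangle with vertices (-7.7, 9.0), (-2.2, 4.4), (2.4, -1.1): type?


Side lengths squared: AB^2=51.41, BC^2=51.41, CA^2=204.02
Sorted: [51.41, 51.41, 204.02]
By sides: Isosceles, By angles: Obtuse

Isosceles, Obtuse


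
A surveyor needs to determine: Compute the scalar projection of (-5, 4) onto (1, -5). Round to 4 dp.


u.v = -25, |v| = sqrt(26) = 5.099
Scalar projection = u.v / |v| = -25 / sqrt(26) = -4.9029

-4.9029


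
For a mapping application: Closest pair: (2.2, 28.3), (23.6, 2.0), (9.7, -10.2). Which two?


d(P0,P1) = 33.9065, d(P0,P2) = 39.2237, d(P1,P2) = 18.4946
Closest: P1 and P2

Closest pair: (23.6, 2.0) and (9.7, -10.2), distance = 18.4946


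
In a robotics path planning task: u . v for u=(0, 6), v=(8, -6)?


u . v = u_x*v_x + u_y*v_y = 0*8 + 6*(-6)
= 0 + (-36) = -36

-36


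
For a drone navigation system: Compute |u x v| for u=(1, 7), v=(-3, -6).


|u x v| = |1*(-6) - 7*(-3)|
= |(-6) - (-21)| = 15

15


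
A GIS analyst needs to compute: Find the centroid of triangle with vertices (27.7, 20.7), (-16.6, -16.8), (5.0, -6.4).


Centroid = ((x_A+x_B+x_C)/3, (y_A+y_B+y_C)/3)
= ((27.7+(-16.6)+5)/3, (20.7+(-16.8)+(-6.4))/3)
= (5.3667, -0.8333)

(5.3667, -0.8333)


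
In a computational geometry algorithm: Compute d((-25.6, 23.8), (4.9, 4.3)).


dx=30.5, dy=-19.5
d^2 = 30.5^2 + (-19.5)^2 = 1310.5
d = sqrt(1310.5) = 36.2008

36.2008


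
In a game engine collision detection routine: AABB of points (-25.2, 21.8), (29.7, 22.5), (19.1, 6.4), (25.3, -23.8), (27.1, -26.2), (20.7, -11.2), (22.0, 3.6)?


x range: [-25.2, 29.7]
y range: [-26.2, 22.5]
Bounding box: (-25.2,-26.2) to (29.7,22.5)

(-25.2,-26.2) to (29.7,22.5)


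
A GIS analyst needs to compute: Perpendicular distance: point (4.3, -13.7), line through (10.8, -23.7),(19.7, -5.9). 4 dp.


|cross product| = 204.7
|line direction| = sqrt(396.05) = 19.901
Distance = 204.7/sqrt(396.05) = 10.2859

10.2859


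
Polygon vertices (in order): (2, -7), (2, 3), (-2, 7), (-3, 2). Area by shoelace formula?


Shoelace sum: (2*3 - 2*(-7)) + (2*7 - (-2)*3) + ((-2)*2 - (-3)*7) + ((-3)*(-7) - 2*2)
= 74
Area = |74|/2 = 37

37


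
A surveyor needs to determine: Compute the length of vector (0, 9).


|u| = sqrt(0^2 + 9^2) = sqrt(81) = 9

9


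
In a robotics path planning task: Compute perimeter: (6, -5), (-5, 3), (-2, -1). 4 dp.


Sides: (6, -5)->(-5, 3): sqrt(185) = 13.601471, (-5, 3)->(-2, -1): sqrt(25) = 5, (-2, -1)->(6, -5): sqrt(80) = 8.944272
Sum = 27.545743
Perimeter = 27.5457

27.5457


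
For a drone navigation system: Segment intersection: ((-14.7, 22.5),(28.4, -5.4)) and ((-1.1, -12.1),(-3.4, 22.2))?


Cross products: d1=386.9, d2=-1027.26, d3=-1111.82, d4=302.34
d1*d2 < 0 and d3*d4 < 0? yes

Yes, they intersect


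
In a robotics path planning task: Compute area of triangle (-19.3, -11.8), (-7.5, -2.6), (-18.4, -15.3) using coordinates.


Area = |x_A(y_B-y_C) + x_B(y_C-y_A) + x_C(y_A-y_B)|/2
= |(-245.11) + 26.25 + 169.28|/2
= 49.58/2 = 24.79

24.79


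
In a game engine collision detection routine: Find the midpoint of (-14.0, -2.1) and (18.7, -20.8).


M = (((-14)+18.7)/2, ((-2.1)+(-20.8))/2)
= (2.35, -11.45)

(2.35, -11.45)


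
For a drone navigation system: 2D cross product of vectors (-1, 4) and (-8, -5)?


u x v = u_x*v_y - u_y*v_x = (-1)*(-5) - 4*(-8)
= 5 - (-32) = 37

37


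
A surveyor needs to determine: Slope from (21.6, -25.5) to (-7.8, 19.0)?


slope = (y2-y1)/(x2-x1) = (19-(-25.5))/((-7.8)-21.6) = 44.5/(-29.4) = -1.5136

-1.5136


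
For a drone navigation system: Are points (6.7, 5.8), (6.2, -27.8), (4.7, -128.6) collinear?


Cross product: (6.2-6.7)*((-128.6)-5.8) - ((-27.8)-5.8)*(4.7-6.7)
= 0

Yes, collinear


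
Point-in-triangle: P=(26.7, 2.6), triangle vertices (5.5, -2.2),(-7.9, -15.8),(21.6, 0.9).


Cross products: AB x AP = 224, BC x BP = -35.02, CA x CP = -11.56
All same sign? no

No, outside


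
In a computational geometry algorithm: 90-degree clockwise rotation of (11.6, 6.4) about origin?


90° CW: (x,y) -> (y, -x)
(11.6,6.4) -> (6.4, -11.6)

(6.4, -11.6)


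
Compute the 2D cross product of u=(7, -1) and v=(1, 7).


u x v = u_x*v_y - u_y*v_x = 7*7 - (-1)*1
= 49 - (-1) = 50

50


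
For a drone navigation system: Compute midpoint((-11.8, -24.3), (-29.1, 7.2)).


M = (((-11.8)+(-29.1))/2, ((-24.3)+7.2)/2)
= (-20.45, -8.55)

(-20.45, -8.55)


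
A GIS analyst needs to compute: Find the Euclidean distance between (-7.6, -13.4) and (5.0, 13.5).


dx=12.6, dy=26.9
d^2 = 12.6^2 + 26.9^2 = 882.37
d = sqrt(882.37) = 29.7047

29.7047


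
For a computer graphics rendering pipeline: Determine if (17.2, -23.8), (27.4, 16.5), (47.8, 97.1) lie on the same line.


Cross product: (27.4-17.2)*(97.1-(-23.8)) - (16.5-(-23.8))*(47.8-17.2)
= 0

Yes, collinear


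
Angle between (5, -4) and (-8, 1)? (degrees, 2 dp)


u.v = -44, |u| = sqrt(41) = 6.4031, |v| = sqrt(65) = 8.0623
cos(theta) = u.v/(|u||v|) = -44/sqrt(2665) = -0.852323
theta = acos(-0.852323) = 148.47 degrees

148.47 degrees


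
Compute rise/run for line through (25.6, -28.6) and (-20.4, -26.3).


slope = (y2-y1)/(x2-x1) = ((-26.3)-(-28.6))/((-20.4)-25.6) = 2.3/(-46) = -0.05

-0.05


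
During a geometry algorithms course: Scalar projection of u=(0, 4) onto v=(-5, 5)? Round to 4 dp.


u.v = 20, |v| = sqrt(50) = 7.0711
Scalar projection = u.v / |v| = 20 / sqrt(50) = 2.8284

2.8284


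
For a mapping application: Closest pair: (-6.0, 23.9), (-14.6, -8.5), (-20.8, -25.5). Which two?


d(P0,P1) = 33.5219, d(P0,P2) = 51.5694, d(P1,P2) = 18.0953
Closest: P1 and P2

Closest pair: (-14.6, -8.5) and (-20.8, -25.5), distance = 18.0953


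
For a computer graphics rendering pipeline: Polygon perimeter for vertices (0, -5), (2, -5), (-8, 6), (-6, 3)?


Sides: (0, -5)->(2, -5): sqrt(4) = 2, (2, -5)->(-8, 6): sqrt(221) = 14.866069, (-8, 6)->(-6, 3): sqrt(13) = 3.605551, (-6, 3)->(0, -5): sqrt(100) = 10
Sum = 30.47162
Perimeter = 30.4716

30.4716


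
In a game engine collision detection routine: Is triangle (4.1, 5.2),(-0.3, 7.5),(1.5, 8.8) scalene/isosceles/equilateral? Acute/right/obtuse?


Side lengths squared: AB^2=24.65, BC^2=4.93, CA^2=19.72
Sorted: [4.93, 19.72, 24.65]
By sides: Scalene, By angles: Right

Scalene, Right


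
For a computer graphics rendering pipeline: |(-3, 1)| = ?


|u| = sqrt((-3)^2 + 1^2) = sqrt(10) = 3.1623

3.1623


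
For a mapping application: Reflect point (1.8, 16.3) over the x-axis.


Reflection over x-axis: (x,y) -> (x,-y)
(1.8, 16.3) -> (1.8, -16.3)

(1.8, -16.3)


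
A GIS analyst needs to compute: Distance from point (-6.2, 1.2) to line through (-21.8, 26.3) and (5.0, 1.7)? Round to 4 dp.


|cross product| = 288.92
|line direction| = sqrt(1323.4) = 36.3786
Distance = 288.92/sqrt(1323.4) = 7.942

7.942


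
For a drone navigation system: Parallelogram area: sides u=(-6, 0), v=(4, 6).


|u x v| = |(-6)*6 - 0*4|
= |(-36) - 0| = 36

36


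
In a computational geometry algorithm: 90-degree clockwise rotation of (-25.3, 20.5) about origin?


90° CW: (x,y) -> (y, -x)
(-25.3,20.5) -> (20.5, 25.3)

(20.5, 25.3)


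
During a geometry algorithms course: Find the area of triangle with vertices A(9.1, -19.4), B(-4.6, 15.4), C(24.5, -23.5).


Area = |x_A(y_B-y_C) + x_B(y_C-y_A) + x_C(y_A-y_B)|/2
= |353.99 + 18.86 + (-852.6)|/2
= 479.75/2 = 239.875

239.875


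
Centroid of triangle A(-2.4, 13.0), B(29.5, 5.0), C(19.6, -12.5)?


Centroid = ((x_A+x_B+x_C)/3, (y_A+y_B+y_C)/3)
= (((-2.4)+29.5+19.6)/3, (13+5+(-12.5))/3)
= (15.5667, 1.8333)

(15.5667, 1.8333)


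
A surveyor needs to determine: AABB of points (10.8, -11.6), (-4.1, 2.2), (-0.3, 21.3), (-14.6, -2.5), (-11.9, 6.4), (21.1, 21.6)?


x range: [-14.6, 21.1]
y range: [-11.6, 21.6]
Bounding box: (-14.6,-11.6) to (21.1,21.6)

(-14.6,-11.6) to (21.1,21.6)


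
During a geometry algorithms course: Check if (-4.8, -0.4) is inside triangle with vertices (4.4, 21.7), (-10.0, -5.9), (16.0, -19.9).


Cross products: AB x AP = 64.32, BC x BP = 215.8, CA x CP = 639.08
All same sign? yes

Yes, inside


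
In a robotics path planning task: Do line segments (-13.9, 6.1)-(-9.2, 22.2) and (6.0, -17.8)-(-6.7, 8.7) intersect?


Cross products: d1=223.82, d2=-105.2, d3=-432.72, d4=-103.7
d1*d2 < 0 and d3*d4 < 0? no

No, they don't intersect


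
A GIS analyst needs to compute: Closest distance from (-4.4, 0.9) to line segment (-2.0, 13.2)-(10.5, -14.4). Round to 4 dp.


Project P onto AB: t = 0.3371 (clamped to [0,1])
Closest point on segment: (2.214, 3.8955)
Distance: 7.2607

7.2607


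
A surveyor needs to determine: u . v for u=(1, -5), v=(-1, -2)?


u . v = u_x*v_x + u_y*v_y = 1*(-1) + (-5)*(-2)
= (-1) + 10 = 9

9


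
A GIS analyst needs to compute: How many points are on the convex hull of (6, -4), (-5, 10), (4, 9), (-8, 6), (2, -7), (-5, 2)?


Convex hull vertices (CCW): (-8, 6), (-5, 2), (2, -7), (6, -4), (4, 9), (-5, 10)
Count = 6

6


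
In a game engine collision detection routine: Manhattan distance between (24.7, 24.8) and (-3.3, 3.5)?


|24.7-(-3.3)| + |24.8-3.5| = 28 + 21.3 = 49.3

49.3


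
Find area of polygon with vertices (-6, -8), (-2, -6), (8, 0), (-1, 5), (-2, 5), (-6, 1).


Shoelace sum: ((-6)*(-6) - (-2)*(-8)) + ((-2)*0 - 8*(-6)) + (8*5 - (-1)*0) + ((-1)*5 - (-2)*5) + ((-2)*1 - (-6)*5) + ((-6)*(-8) - (-6)*1)
= 195
Area = |195|/2 = 97.5

97.5


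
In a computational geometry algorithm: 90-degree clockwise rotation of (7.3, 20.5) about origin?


90° CW: (x,y) -> (y, -x)
(7.3,20.5) -> (20.5, -7.3)

(20.5, -7.3)


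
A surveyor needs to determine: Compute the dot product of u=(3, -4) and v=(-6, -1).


u . v = u_x*v_x + u_y*v_y = 3*(-6) + (-4)*(-1)
= (-18) + 4 = -14

-14


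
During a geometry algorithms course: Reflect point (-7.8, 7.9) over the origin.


Reflection over origin: (x,y) -> (-x,-y)
(-7.8, 7.9) -> (7.8, -7.9)

(7.8, -7.9)


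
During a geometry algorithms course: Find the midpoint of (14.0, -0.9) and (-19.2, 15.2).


M = ((14+(-19.2))/2, ((-0.9)+15.2)/2)
= (-2.6, 7.15)

(-2.6, 7.15)


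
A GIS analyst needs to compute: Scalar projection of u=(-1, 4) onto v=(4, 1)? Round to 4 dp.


u.v = 0, |v| = sqrt(17) = 4.1231
Scalar projection = u.v / |v| = 0 / sqrt(17) = 0

0


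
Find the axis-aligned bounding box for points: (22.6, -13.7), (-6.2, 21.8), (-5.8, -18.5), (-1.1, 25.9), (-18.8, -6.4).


x range: [-18.8, 22.6]
y range: [-18.5, 25.9]
Bounding box: (-18.8,-18.5) to (22.6,25.9)

(-18.8,-18.5) to (22.6,25.9)


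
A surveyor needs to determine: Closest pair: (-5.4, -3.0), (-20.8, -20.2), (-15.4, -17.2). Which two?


d(P0,P1) = 23.0868, d(P0,P2) = 17.3678, d(P1,P2) = 6.1774
Closest: P1 and P2

Closest pair: (-20.8, -20.2) and (-15.4, -17.2), distance = 6.1774


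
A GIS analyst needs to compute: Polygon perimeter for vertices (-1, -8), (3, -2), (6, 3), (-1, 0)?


Sides: (-1, -8)->(3, -2): sqrt(52) = 7.211103, (3, -2)->(6, 3): sqrt(34) = 5.830952, (6, 3)->(-1, 0): sqrt(58) = 7.615773, (-1, 0)->(-1, -8): sqrt(64) = 8
Sum = 28.657828
Perimeter = 28.6578

28.6578


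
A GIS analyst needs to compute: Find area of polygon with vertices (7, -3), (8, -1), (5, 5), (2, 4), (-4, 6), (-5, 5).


Shoelace sum: (7*(-1) - 8*(-3)) + (8*5 - 5*(-1)) + (5*4 - 2*5) + (2*6 - (-4)*4) + ((-4)*5 - (-5)*6) + ((-5)*(-3) - 7*5)
= 90
Area = |90|/2 = 45

45


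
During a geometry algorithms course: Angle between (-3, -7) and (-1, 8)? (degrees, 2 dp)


u.v = -53, |u| = sqrt(58) = 7.6158, |v| = sqrt(65) = 8.0623
cos(theta) = u.v/(|u||v|) = -53/sqrt(3770) = -0.863188
theta = acos(-0.863188) = 149.68 degrees

149.68 degrees


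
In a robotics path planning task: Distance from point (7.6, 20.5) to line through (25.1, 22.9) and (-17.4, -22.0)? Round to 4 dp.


|cross product| = 683.75
|line direction| = sqrt(3822.26) = 61.8244
Distance = 683.75/sqrt(3822.26) = 11.0595

11.0595


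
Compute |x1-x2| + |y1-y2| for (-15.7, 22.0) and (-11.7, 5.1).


|(-15.7)-(-11.7)| + |22-5.1| = 4 + 16.9 = 20.9

20.9


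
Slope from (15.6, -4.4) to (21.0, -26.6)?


slope = (y2-y1)/(x2-x1) = ((-26.6)-(-4.4))/(21-15.6) = (-22.2)/5.4 = -4.1111

-4.1111


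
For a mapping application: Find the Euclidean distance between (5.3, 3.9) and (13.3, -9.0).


dx=8, dy=-12.9
d^2 = 8^2 + (-12.9)^2 = 230.41
d = sqrt(230.41) = 15.1793

15.1793


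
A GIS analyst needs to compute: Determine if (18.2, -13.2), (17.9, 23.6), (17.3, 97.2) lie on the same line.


Cross product: (17.9-18.2)*(97.2-(-13.2)) - (23.6-(-13.2))*(17.3-18.2)
= 0

Yes, collinear


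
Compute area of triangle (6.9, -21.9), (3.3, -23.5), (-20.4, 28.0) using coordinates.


Area = |x_A(y_B-y_C) + x_B(y_C-y_A) + x_C(y_A-y_B)|/2
= |(-355.35) + 164.67 + (-32.64)|/2
= 223.32/2 = 111.66

111.66


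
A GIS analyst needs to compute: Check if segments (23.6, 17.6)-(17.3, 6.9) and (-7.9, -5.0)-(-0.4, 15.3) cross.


Cross products: d1=-469.95, d2=-422.31, d3=-194.67, d4=-242.31
d1*d2 < 0 and d3*d4 < 0? no

No, they don't intersect


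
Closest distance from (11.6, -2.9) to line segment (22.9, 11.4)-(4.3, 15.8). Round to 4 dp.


Project P onto AB: t = 0.4031 (clamped to [0,1])
Closest point on segment: (15.4024, 13.1736)
Distance: 16.5173

16.5173


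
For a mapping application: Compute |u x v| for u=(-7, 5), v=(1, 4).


|u x v| = |(-7)*4 - 5*1|
= |(-28) - 5| = 33

33


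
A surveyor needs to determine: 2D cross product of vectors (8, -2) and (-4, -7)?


u x v = u_x*v_y - u_y*v_x = 8*(-7) - (-2)*(-4)
= (-56) - 8 = -64

-64


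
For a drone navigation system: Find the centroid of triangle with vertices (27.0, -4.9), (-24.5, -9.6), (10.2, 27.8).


Centroid = ((x_A+x_B+x_C)/3, (y_A+y_B+y_C)/3)
= ((27+(-24.5)+10.2)/3, ((-4.9)+(-9.6)+27.8)/3)
= (4.2333, 4.4333)

(4.2333, 4.4333)


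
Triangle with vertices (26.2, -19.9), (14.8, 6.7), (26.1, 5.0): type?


Side lengths squared: AB^2=837.52, BC^2=130.58, CA^2=620.02
Sorted: [130.58, 620.02, 837.52]
By sides: Scalene, By angles: Obtuse

Scalene, Obtuse


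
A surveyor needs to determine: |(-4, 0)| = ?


|u| = sqrt((-4)^2 + 0^2) = sqrt(16) = 4

4


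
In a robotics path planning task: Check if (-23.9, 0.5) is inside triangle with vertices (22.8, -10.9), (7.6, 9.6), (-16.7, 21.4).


Cross products: AB x AP = 784.07, BC x BP = 592.83, CA x CP = -1058.11
All same sign? no

No, outside


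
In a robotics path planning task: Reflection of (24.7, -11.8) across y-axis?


Reflection over y-axis: (x,y) -> (-x,y)
(24.7, -11.8) -> (-24.7, -11.8)

(-24.7, -11.8)


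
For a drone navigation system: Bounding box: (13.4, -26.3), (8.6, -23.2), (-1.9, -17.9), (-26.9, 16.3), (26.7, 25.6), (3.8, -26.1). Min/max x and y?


x range: [-26.9, 26.7]
y range: [-26.3, 25.6]
Bounding box: (-26.9,-26.3) to (26.7,25.6)

(-26.9,-26.3) to (26.7,25.6)


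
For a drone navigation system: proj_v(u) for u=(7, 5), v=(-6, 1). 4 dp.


u.v = -37, |v| = sqrt(37) = 6.0828
Scalar projection = u.v / |v| = -37 / sqrt(37) = -6.0828

-6.0828


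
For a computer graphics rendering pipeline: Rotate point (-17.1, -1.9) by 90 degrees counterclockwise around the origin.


90° CCW: (x,y) -> (-y, x)
(-17.1,-1.9) -> (1.9, -17.1)

(1.9, -17.1)


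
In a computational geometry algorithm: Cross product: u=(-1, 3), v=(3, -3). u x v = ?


u x v = u_x*v_y - u_y*v_x = (-1)*(-3) - 3*3
= 3 - 9 = -6

-6


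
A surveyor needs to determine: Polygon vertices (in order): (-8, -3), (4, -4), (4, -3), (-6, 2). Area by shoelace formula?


Shoelace sum: ((-8)*(-4) - 4*(-3)) + (4*(-3) - 4*(-4)) + (4*2 - (-6)*(-3)) + ((-6)*(-3) - (-8)*2)
= 72
Area = |72|/2 = 36

36


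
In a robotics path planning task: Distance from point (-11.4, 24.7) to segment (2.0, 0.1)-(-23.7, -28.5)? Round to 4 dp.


Project P onto AB: t = 0 (clamped to [0,1])
Closest point on segment: (2, 0.1)
Distance: 28.0129

28.0129


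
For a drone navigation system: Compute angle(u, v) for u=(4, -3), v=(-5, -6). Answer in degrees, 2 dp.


u.v = -2, |u| = sqrt(25) = 5, |v| = sqrt(61) = 7.8102
cos(theta) = u.v/(|u||v|) = -2/sqrt(1525) = -0.051215
theta = acos(-0.051215) = 92.94 degrees

92.94 degrees


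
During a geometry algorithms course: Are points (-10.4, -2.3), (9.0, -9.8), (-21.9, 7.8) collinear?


Cross product: (9-(-10.4))*(7.8-(-2.3)) - ((-9.8)-(-2.3))*((-21.9)-(-10.4))
= 109.69

No, not collinear


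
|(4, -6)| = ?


|u| = sqrt(4^2 + (-6)^2) = sqrt(52) = 7.2111

7.2111


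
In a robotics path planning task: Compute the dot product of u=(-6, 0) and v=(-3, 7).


u . v = u_x*v_x + u_y*v_y = (-6)*(-3) + 0*7
= 18 + 0 = 18

18


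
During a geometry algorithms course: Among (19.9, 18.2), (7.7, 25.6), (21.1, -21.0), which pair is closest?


d(P0,P1) = 14.2688, d(P0,P2) = 39.2184, d(P1,P2) = 48.4883
Closest: P0 and P1

Closest pair: (19.9, 18.2) and (7.7, 25.6), distance = 14.2688


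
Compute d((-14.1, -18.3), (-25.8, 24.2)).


dx=-11.7, dy=42.5
d^2 = (-11.7)^2 + 42.5^2 = 1943.14
d = sqrt(1943.14) = 44.0811

44.0811


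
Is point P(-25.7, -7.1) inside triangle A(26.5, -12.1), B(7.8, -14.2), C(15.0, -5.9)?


Cross products: AB x AP = -203.12, BC x BP = 329.17, CA x CP = -266.14
All same sign? no

No, outside


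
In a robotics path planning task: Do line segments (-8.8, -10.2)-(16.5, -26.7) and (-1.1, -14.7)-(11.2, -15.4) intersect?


Cross products: d1=49.96, d2=-135.28, d3=13.2, d4=198.44
d1*d2 < 0 and d3*d4 < 0? no

No, they don't intersect


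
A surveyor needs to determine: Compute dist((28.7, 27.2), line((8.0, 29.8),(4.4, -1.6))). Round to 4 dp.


|cross product| = 659.34
|line direction| = sqrt(998.92) = 31.6057
Distance = 659.34/sqrt(998.92) = 20.8614

20.8614


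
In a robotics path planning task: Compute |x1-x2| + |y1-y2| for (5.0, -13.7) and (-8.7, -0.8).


|5-(-8.7)| + |(-13.7)-(-0.8)| = 13.7 + 12.9 = 26.6

26.6


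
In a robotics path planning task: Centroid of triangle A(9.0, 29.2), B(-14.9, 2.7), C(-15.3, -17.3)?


Centroid = ((x_A+x_B+x_C)/3, (y_A+y_B+y_C)/3)
= ((9+(-14.9)+(-15.3))/3, (29.2+2.7+(-17.3))/3)
= (-7.0667, 4.8667)

(-7.0667, 4.8667)


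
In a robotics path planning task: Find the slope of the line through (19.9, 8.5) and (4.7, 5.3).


slope = (y2-y1)/(x2-x1) = (5.3-8.5)/(4.7-19.9) = (-3.2)/(-15.2) = 0.2105

0.2105


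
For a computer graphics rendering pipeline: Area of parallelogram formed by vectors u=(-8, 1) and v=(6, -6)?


|u x v| = |(-8)*(-6) - 1*6|
= |48 - 6| = 42

42


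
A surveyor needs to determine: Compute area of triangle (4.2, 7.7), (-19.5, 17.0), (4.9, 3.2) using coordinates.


Area = |x_A(y_B-y_C) + x_B(y_C-y_A) + x_C(y_A-y_B)|/2
= |57.96 + 87.75 + (-45.57)|/2
= 100.14/2 = 50.07

50.07


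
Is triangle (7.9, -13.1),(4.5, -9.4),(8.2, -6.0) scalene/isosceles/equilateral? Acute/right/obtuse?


Side lengths squared: AB^2=25.25, BC^2=25.25, CA^2=50.5
Sorted: [25.25, 25.25, 50.5]
By sides: Isosceles, By angles: Right

Isosceles, Right


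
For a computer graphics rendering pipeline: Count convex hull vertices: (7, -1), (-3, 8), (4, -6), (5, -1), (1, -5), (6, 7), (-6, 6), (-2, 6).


Convex hull vertices (CCW): (-6, 6), (1, -5), (4, -6), (7, -1), (6, 7), (-3, 8)
Count = 6

6


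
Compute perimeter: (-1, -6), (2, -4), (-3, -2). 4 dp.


Sides: (-1, -6)->(2, -4): sqrt(13) = 3.605551, (2, -4)->(-3, -2): sqrt(29) = 5.385165, (-3, -2)->(-1, -6): sqrt(20) = 4.472136
Sum = 13.462852
Perimeter = 13.4629

13.4629


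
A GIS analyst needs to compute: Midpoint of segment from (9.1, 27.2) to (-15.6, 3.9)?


M = ((9.1+(-15.6))/2, (27.2+3.9)/2)
= (-3.25, 15.55)

(-3.25, 15.55)


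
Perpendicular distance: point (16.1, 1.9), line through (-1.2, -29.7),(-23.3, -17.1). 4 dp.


|cross product| = 916.34
|line direction| = sqrt(647.17) = 25.4395
Distance = 916.34/sqrt(647.17) = 36.0203

36.0203


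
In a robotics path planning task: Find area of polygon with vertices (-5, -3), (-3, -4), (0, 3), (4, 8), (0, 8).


Shoelace sum: ((-5)*(-4) - (-3)*(-3)) + ((-3)*3 - 0*(-4)) + (0*8 - 4*3) + (4*8 - 0*8) + (0*(-3) - (-5)*8)
= 62
Area = |62|/2 = 31

31


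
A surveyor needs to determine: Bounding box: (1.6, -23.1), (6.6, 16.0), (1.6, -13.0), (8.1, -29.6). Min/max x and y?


x range: [1.6, 8.1]
y range: [-29.6, 16]
Bounding box: (1.6,-29.6) to (8.1,16)

(1.6,-29.6) to (8.1,16)


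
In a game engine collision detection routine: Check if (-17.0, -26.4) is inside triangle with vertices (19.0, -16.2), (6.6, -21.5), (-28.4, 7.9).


Cross products: AB x AP = -64.32, BC x BP = 865.34, CA x CP = -1351.08
All same sign? no

No, outside


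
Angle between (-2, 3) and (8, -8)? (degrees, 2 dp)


u.v = -40, |u| = sqrt(13) = 3.6056, |v| = sqrt(128) = 11.3137
cos(theta) = u.v/(|u||v|) = -40/sqrt(1664) = -0.980581
theta = acos(-0.980581) = 168.69 degrees

168.69 degrees


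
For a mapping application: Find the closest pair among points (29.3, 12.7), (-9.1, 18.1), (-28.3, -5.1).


d(P0,P1) = 38.7778, d(P0,P2) = 60.2876, d(P1,P2) = 30.1144
Closest: P1 and P2

Closest pair: (-9.1, 18.1) and (-28.3, -5.1), distance = 30.1144


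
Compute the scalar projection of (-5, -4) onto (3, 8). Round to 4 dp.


u.v = -47, |v| = sqrt(73) = 8.544
Scalar projection = u.v / |v| = -47 / sqrt(73) = -5.5009

-5.5009


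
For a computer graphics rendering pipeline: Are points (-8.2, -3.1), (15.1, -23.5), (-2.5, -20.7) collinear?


Cross product: (15.1-(-8.2))*((-20.7)-(-3.1)) - ((-23.5)-(-3.1))*((-2.5)-(-8.2))
= -293.8

No, not collinear


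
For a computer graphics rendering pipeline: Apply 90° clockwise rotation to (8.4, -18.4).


90° CW: (x,y) -> (y, -x)
(8.4,-18.4) -> (-18.4, -8.4)

(-18.4, -8.4)


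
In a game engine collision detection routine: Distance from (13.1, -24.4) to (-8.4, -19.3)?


dx=-21.5, dy=5.1
d^2 = (-21.5)^2 + 5.1^2 = 488.26
d = sqrt(488.26) = 22.0966

22.0966


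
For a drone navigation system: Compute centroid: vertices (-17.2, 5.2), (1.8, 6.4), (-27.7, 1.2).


Centroid = ((x_A+x_B+x_C)/3, (y_A+y_B+y_C)/3)
= (((-17.2)+1.8+(-27.7))/3, (5.2+6.4+1.2)/3)
= (-14.3667, 4.2667)

(-14.3667, 4.2667)


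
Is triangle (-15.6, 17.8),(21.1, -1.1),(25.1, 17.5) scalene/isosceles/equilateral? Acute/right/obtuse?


Side lengths squared: AB^2=1704.1, BC^2=361.96, CA^2=1656.58
Sorted: [361.96, 1656.58, 1704.1]
By sides: Scalene, By angles: Acute

Scalene, Acute


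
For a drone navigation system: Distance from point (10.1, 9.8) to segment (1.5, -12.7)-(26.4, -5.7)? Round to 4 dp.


Project P onto AB: t = 0.5555 (clamped to [0,1])
Closest point on segment: (15.3321, -8.8114)
Distance: 19.3329

19.3329


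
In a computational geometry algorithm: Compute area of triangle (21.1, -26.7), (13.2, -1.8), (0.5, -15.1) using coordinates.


Area = |x_A(y_B-y_C) + x_B(y_C-y_A) + x_C(y_A-y_B)|/2
= |280.63 + 153.12 + (-12.45)|/2
= 421.3/2 = 210.65

210.65


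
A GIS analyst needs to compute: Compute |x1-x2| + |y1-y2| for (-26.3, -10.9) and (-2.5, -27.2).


|(-26.3)-(-2.5)| + |(-10.9)-(-27.2)| = 23.8 + 16.3 = 40.1

40.1


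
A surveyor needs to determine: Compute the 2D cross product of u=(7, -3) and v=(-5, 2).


u x v = u_x*v_y - u_y*v_x = 7*2 - (-3)*(-5)
= 14 - 15 = -1

-1


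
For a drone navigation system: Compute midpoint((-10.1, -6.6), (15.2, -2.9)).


M = (((-10.1)+15.2)/2, ((-6.6)+(-2.9))/2)
= (2.55, -4.75)

(2.55, -4.75)


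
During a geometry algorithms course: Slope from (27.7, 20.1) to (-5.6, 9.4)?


slope = (y2-y1)/(x2-x1) = (9.4-20.1)/((-5.6)-27.7) = (-10.7)/(-33.3) = 0.3213

0.3213


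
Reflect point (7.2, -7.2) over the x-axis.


Reflection over x-axis: (x,y) -> (x,-y)
(7.2, -7.2) -> (7.2, 7.2)

(7.2, 7.2)


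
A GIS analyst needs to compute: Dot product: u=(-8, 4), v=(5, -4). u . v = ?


u . v = u_x*v_x + u_y*v_y = (-8)*5 + 4*(-4)
= (-40) + (-16) = -56

-56


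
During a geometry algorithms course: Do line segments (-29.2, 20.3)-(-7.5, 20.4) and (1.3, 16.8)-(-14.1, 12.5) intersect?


Cross products: d1=-185.05, d2=-93.28, d3=-79, d4=-170.77
d1*d2 < 0 and d3*d4 < 0? no

No, they don't intersect


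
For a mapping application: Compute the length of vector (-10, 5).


|u| = sqrt((-10)^2 + 5^2) = sqrt(125) = 11.1803

11.1803


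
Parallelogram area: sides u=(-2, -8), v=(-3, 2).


|u x v| = |(-2)*2 - (-8)*(-3)|
= |(-4) - 24| = 28

28


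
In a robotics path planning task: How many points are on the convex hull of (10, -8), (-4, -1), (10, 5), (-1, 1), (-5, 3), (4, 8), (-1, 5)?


Convex hull vertices (CCW): (-5, 3), (-4, -1), (10, -8), (10, 5), (4, 8)
Count = 5

5


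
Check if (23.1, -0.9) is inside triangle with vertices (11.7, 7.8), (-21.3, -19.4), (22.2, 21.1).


Cross products: AB x AP = 597.18, BC x BP = -993.45, CA x CP = 242.97
All same sign? no

No, outside


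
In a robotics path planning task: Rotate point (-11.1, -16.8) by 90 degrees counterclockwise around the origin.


90° CCW: (x,y) -> (-y, x)
(-11.1,-16.8) -> (16.8, -11.1)

(16.8, -11.1)


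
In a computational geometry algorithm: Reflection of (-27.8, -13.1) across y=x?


Reflection over y=x: (x,y) -> (y,x)
(-27.8, -13.1) -> (-13.1, -27.8)

(-13.1, -27.8)


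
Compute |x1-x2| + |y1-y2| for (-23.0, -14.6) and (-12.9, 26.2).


|(-23)-(-12.9)| + |(-14.6)-26.2| = 10.1 + 40.8 = 50.9

50.9


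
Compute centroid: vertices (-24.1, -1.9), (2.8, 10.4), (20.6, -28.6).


Centroid = ((x_A+x_B+x_C)/3, (y_A+y_B+y_C)/3)
= (((-24.1)+2.8+20.6)/3, ((-1.9)+10.4+(-28.6))/3)
= (-0.2333, -6.7)

(-0.2333, -6.7)


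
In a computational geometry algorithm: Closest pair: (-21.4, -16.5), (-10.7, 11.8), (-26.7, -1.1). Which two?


d(P0,P1) = 30.2552, d(P0,P2) = 16.2865, d(P1,P2) = 20.5526
Closest: P0 and P2

Closest pair: (-21.4, -16.5) and (-26.7, -1.1), distance = 16.2865


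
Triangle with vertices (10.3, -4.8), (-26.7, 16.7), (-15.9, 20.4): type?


Side lengths squared: AB^2=1831.25, BC^2=130.33, CA^2=1321.48
Sorted: [130.33, 1321.48, 1831.25]
By sides: Scalene, By angles: Obtuse

Scalene, Obtuse


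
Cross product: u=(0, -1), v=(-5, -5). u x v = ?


u x v = u_x*v_y - u_y*v_x = 0*(-5) - (-1)*(-5)
= 0 - 5 = -5

-5


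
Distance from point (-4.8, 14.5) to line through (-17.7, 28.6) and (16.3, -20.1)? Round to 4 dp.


|cross product| = 148.83
|line direction| = sqrt(3527.69) = 59.3944
Distance = 148.83/sqrt(3527.69) = 2.5058

2.5058


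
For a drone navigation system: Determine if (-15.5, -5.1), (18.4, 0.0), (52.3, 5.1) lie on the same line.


Cross product: (18.4-(-15.5))*(5.1-(-5.1)) - (0-(-5.1))*(52.3-(-15.5))
= 0

Yes, collinear


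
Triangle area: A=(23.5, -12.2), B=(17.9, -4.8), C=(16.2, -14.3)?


Area = |x_A(y_B-y_C) + x_B(y_C-y_A) + x_C(y_A-y_B)|/2
= |223.25 + (-37.59) + (-119.88)|/2
= 65.78/2 = 32.89

32.89


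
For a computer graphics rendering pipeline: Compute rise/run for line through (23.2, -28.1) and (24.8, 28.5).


slope = (y2-y1)/(x2-x1) = (28.5-(-28.1))/(24.8-23.2) = 56.6/1.6 = 35.375

35.375


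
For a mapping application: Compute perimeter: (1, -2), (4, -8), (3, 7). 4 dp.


Sides: (1, -2)->(4, -8): sqrt(45) = 6.708204, (4, -8)->(3, 7): sqrt(226) = 15.033296, (3, 7)->(1, -2): sqrt(85) = 9.219544
Sum = 30.961044
Perimeter = 30.961

30.961


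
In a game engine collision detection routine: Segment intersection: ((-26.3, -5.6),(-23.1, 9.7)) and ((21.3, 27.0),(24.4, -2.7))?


Cross products: d1=-1514.78, d2=-1372.31, d3=-623.96, d4=-766.43
d1*d2 < 0 and d3*d4 < 0? no

No, they don't intersect


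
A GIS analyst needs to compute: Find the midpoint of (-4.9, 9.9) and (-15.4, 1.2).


M = (((-4.9)+(-15.4))/2, (9.9+1.2)/2)
= (-10.15, 5.55)

(-10.15, 5.55)


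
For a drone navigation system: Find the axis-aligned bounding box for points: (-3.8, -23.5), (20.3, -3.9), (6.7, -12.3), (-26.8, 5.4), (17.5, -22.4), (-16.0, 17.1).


x range: [-26.8, 20.3]
y range: [-23.5, 17.1]
Bounding box: (-26.8,-23.5) to (20.3,17.1)

(-26.8,-23.5) to (20.3,17.1)


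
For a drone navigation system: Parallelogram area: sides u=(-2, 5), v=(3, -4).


|u x v| = |(-2)*(-4) - 5*3|
= |8 - 15| = 7

7


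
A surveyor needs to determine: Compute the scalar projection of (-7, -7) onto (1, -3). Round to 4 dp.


u.v = 14, |v| = sqrt(10) = 3.1623
Scalar projection = u.v / |v| = 14 / sqrt(10) = 4.4272

4.4272


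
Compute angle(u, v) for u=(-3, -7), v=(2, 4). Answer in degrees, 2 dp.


u.v = -34, |u| = sqrt(58) = 7.6158, |v| = sqrt(20) = 4.4721
cos(theta) = u.v/(|u||v|) = -34/sqrt(1160) = -0.998274
theta = acos(-0.998274) = 176.63 degrees

176.63 degrees


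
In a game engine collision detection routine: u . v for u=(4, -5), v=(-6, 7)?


u . v = u_x*v_x + u_y*v_y = 4*(-6) + (-5)*7
= (-24) + (-35) = -59

-59


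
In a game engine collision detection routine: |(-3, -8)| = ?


|u| = sqrt((-3)^2 + (-8)^2) = sqrt(73) = 8.544

8.544


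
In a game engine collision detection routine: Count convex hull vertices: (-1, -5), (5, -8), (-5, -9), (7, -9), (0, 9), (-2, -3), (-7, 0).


Convex hull vertices (CCW): (-7, 0), (-5, -9), (7, -9), (0, 9)
Count = 4

4


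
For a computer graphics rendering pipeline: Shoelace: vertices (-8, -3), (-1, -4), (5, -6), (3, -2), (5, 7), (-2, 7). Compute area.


Shoelace sum: ((-8)*(-4) - (-1)*(-3)) + ((-1)*(-6) - 5*(-4)) + (5*(-2) - 3*(-6)) + (3*7 - 5*(-2)) + (5*7 - (-2)*7) + ((-2)*(-3) - (-8)*7)
= 205
Area = |205|/2 = 102.5

102.5


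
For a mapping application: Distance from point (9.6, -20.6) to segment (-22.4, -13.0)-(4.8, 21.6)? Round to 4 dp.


Project P onto AB: t = 0.3136 (clamped to [0,1])
Closest point on segment: (-13.8701, -2.1495)
Distance: 29.8541

29.8541


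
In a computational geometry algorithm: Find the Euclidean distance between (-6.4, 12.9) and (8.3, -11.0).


dx=14.7, dy=-23.9
d^2 = 14.7^2 + (-23.9)^2 = 787.3
d = sqrt(787.3) = 28.0589

28.0589


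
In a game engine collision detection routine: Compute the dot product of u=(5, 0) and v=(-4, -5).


u . v = u_x*v_x + u_y*v_y = 5*(-4) + 0*(-5)
= (-20) + 0 = -20

-20


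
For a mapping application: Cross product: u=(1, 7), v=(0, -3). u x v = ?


u x v = u_x*v_y - u_y*v_x = 1*(-3) - 7*0
= (-3) - 0 = -3

-3


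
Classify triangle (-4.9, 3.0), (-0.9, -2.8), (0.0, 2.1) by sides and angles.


Side lengths squared: AB^2=49.64, BC^2=24.82, CA^2=24.82
Sorted: [24.82, 24.82, 49.64]
By sides: Isosceles, By angles: Right

Isosceles, Right


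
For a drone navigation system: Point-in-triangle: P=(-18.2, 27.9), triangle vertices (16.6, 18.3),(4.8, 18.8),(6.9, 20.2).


Cross products: AB x AP = -95.88, BC x BP = 51.31, CA x CP = 27
All same sign? no

No, outside


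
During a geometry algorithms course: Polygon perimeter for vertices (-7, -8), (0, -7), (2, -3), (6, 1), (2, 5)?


Sides: (-7, -8)->(0, -7): sqrt(50) = 7.071068, (0, -7)->(2, -3): sqrt(20) = 4.472136, (2, -3)->(6, 1): sqrt(32) = 5.656854, (6, 1)->(2, 5): sqrt(32) = 5.656854, (2, 5)->(-7, -8): sqrt(250) = 15.811388
Sum = 38.6683
Perimeter = 38.6683

38.6683


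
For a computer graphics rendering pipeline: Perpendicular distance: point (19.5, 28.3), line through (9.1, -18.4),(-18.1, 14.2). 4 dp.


|cross product| = 1609.28
|line direction| = sqrt(1802.6) = 42.457
Distance = 1609.28/sqrt(1802.6) = 37.9037

37.9037


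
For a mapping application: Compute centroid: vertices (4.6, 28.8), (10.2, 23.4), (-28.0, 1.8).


Centroid = ((x_A+x_B+x_C)/3, (y_A+y_B+y_C)/3)
= ((4.6+10.2+(-28))/3, (28.8+23.4+1.8)/3)
= (-4.4, 18)

(-4.4, 18)


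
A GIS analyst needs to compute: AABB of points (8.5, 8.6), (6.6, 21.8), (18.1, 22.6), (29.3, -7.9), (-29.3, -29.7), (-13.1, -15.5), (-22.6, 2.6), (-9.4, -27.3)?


x range: [-29.3, 29.3]
y range: [-29.7, 22.6]
Bounding box: (-29.3,-29.7) to (29.3,22.6)

(-29.3,-29.7) to (29.3,22.6)


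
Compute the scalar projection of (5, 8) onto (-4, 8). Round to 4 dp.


u.v = 44, |v| = sqrt(80) = 8.9443
Scalar projection = u.v / |v| = 44 / sqrt(80) = 4.9193

4.9193


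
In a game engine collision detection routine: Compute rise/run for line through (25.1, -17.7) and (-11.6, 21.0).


slope = (y2-y1)/(x2-x1) = (21-(-17.7))/((-11.6)-25.1) = 38.7/(-36.7) = -1.0545

-1.0545


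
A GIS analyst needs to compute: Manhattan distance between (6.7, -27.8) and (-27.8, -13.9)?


|6.7-(-27.8)| + |(-27.8)-(-13.9)| = 34.5 + 13.9 = 48.4

48.4


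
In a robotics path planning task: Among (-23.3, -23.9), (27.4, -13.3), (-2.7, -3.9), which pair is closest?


d(P0,P1) = 51.7962, d(P0,P2) = 28.7117, d(P1,P2) = 31.5336
Closest: P0 and P2

Closest pair: (-23.3, -23.9) and (-2.7, -3.9), distance = 28.7117


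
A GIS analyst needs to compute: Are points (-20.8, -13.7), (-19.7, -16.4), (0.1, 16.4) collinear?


Cross product: ((-19.7)-(-20.8))*(16.4-(-13.7)) - ((-16.4)-(-13.7))*(0.1-(-20.8))
= 89.54

No, not collinear


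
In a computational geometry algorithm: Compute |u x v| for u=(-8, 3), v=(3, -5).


|u x v| = |(-8)*(-5) - 3*3|
= |40 - 9| = 31

31


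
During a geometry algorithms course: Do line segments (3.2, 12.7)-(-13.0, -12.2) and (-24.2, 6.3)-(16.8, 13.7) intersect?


Cross products: d1=59.64, d2=-841.38, d3=-578.58, d4=322.44
d1*d2 < 0 and d3*d4 < 0? yes

Yes, they intersect


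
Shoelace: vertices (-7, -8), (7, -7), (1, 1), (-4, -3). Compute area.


Shoelace sum: ((-7)*(-7) - 7*(-8)) + (7*1 - 1*(-7)) + (1*(-3) - (-4)*1) + ((-4)*(-8) - (-7)*(-3))
= 131
Area = |131|/2 = 65.5

65.5


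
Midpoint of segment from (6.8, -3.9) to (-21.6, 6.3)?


M = ((6.8+(-21.6))/2, ((-3.9)+6.3)/2)
= (-7.4, 1.2)

(-7.4, 1.2)


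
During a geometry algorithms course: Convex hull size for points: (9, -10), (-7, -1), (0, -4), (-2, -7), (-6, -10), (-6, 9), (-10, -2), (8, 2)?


Convex hull vertices (CCW): (-10, -2), (-6, -10), (9, -10), (8, 2), (-6, 9)
Count = 5

5


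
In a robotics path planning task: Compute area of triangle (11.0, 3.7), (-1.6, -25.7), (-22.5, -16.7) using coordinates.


Area = |x_A(y_B-y_C) + x_B(y_C-y_A) + x_C(y_A-y_B)|/2
= |(-99) + 32.64 + (-661.5)|/2
= 727.86/2 = 363.93

363.93


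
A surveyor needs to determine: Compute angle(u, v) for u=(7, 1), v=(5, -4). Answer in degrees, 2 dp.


u.v = 31, |u| = sqrt(50) = 7.0711, |v| = sqrt(41) = 6.4031
cos(theta) = u.v/(|u||v|) = 31/sqrt(2050) = 0.684675
theta = acos(0.684675) = 46.79 degrees

46.79 degrees


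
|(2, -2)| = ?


|u| = sqrt(2^2 + (-2)^2) = sqrt(8) = 2.8284

2.8284


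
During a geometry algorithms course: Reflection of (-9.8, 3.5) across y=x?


Reflection over y=x: (x,y) -> (y,x)
(-9.8, 3.5) -> (3.5, -9.8)

(3.5, -9.8)


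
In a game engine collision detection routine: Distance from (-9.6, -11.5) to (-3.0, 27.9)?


dx=6.6, dy=39.4
d^2 = 6.6^2 + 39.4^2 = 1595.92
d = sqrt(1595.92) = 39.949

39.949


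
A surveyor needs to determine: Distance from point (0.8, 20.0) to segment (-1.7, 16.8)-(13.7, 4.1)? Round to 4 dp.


Project P onto AB: t = 0 (clamped to [0,1])
Closest point on segment: (-1.7, 16.8)
Distance: 4.0608

4.0608


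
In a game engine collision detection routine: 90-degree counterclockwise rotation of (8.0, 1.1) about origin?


90° CCW: (x,y) -> (-y, x)
(8,1.1) -> (-1.1, 8)

(-1.1, 8)


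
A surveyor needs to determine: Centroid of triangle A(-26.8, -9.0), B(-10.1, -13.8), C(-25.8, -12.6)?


Centroid = ((x_A+x_B+x_C)/3, (y_A+y_B+y_C)/3)
= (((-26.8)+(-10.1)+(-25.8))/3, ((-9)+(-13.8)+(-12.6))/3)
= (-20.9, -11.8)

(-20.9, -11.8)


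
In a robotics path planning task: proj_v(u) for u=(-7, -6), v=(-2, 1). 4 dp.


u.v = 8, |v| = sqrt(5) = 2.2361
Scalar projection = u.v / |v| = 8 / sqrt(5) = 3.5777

3.5777


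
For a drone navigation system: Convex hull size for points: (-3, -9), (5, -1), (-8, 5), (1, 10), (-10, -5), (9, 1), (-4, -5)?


Convex hull vertices (CCW): (-10, -5), (-3, -9), (9, 1), (1, 10), (-8, 5)
Count = 5

5


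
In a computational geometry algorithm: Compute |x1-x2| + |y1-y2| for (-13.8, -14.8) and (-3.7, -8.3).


|(-13.8)-(-3.7)| + |(-14.8)-(-8.3)| = 10.1 + 6.5 = 16.6

16.6


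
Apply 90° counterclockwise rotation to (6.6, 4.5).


90° CCW: (x,y) -> (-y, x)
(6.6,4.5) -> (-4.5, 6.6)

(-4.5, 6.6)


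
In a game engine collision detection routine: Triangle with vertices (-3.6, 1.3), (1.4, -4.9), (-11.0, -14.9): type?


Side lengths squared: AB^2=63.44, BC^2=253.76, CA^2=317.2
Sorted: [63.44, 253.76, 317.2]
By sides: Scalene, By angles: Right

Scalene, Right
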